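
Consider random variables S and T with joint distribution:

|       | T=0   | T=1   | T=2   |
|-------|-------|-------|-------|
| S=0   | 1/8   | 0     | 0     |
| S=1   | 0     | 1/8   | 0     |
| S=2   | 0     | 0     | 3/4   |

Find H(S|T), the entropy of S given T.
Marginal P(T) (column sums):
  P(T=0) = 1/8 + 0 + 0 = 1/8
  P(T=1) = 0 + 1/8 + 0 = 1/8
  P(T=2) = 0 + 0 + 3/4 = 3/4

H(S|T) = -Σ P(S,T)·log₂ P(S|T), where P(S|T) = P(S,T) / P(T)
  (cells with P(S,T) = 0 contribute 0)
  (S=0,T=0): P(S|T) = (1/8)/(1/8) = 1;  -(1/8)·log₂(1) = 0.0000
  (S=1,T=1): P(S|T) = (1/8)/(1/8) = 1;  -(1/8)·log₂(1) = 0.0000
  (S=2,T=2): P(S|T) = (3/4)/(3/4) = 1;  -(3/4)·log₂(1) = 0.0000
H(S|T) = 0.0000 + 0.0000 + 0.0000
  = 0.0000 bits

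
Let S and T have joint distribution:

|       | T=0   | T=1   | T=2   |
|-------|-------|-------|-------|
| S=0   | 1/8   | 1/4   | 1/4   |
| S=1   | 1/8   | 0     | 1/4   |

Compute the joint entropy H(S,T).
H(S,T) = -Σ P(S,T) log₂ P(S,T), summed over the non-zero cells:
H(S,T) = -[(1/8)·log₂(1/8) + (1/4)·log₂(1/4) + (1/4)·log₂(1/4) + (1/8)·log₂(1/8) + (1/4)·log₂(1/4)]
  = 0.3750 + 0.5000 + 0.5000 + 0.3750 + 0.5000
  = 2.2500 bits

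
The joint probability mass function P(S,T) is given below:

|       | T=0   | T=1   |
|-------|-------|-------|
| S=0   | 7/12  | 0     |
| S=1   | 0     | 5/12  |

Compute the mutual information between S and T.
Marginal P(S) (row sums):
  P(S=0) = 7/12 + 0 = 7/12
  P(S=1) = 0 + 5/12 = 5/12
Marginal P(T) (column sums):
  P(T=0) = 7/12 + 0 = 7/12
  P(T=1) = 0 + 5/12 = 5/12

H(S) = -[(7/12)·log₂(7/12) + (5/12)·log₂(5/12)]
  = 0.4536 + 0.5263
  = 0.9799 bits
H(T) = -[(7/12)·log₂(7/12) + (5/12)·log₂(5/12)]
  = 0.4536 + 0.5263
  = 0.9799 bits
H(S,T) = -[(7/12)·log₂(7/12) + (5/12)·log₂(5/12)]
  = 0.4536 + 0.5263
  = 0.9799 bits

I(S;T) = H(S) + H(T) - H(S,T)
  = 0.9799 + 0.9799 - 0.9799
  = 0.9799 bits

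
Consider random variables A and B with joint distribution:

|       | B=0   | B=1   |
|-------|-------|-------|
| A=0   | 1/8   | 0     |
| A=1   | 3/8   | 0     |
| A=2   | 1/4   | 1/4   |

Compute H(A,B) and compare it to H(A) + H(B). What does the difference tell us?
Marginal P(A) (row sums):
  P(A=0) = 1/8 + 0 = 1/8
  P(A=1) = 3/8 + 0 = 3/8
  P(A=2) = 1/4 + 1/4 = 1/2
Marginal P(B) (column sums):
  P(B=0) = 1/8 + 3/8 + 1/4 = 3/4
  P(B=1) = 0 + 0 + 1/4 = 1/4

H(A,B) = -[(1/8)·log₂(1/8) + (3/8)·log₂(3/8) + (1/4)·log₂(1/4) + (1/4)·log₂(1/4)]
  = 0.3750 + 0.5306 + 0.5000 + 0.5000
  = 1.9056 bits
H(A) = -[(1/8)·log₂(1/8) + (3/8)·log₂(3/8) + (1/2)·log₂(1/2)]
  = 0.3750 + 0.5306 + 0.5000
  = 1.4056 bits
H(B) = -[(3/4)·log₂(3/4) + (1/4)·log₂(1/4)]
  = 0.3113 + 0.5000
  = 0.8113 bits

H(A) + H(B) = 1.4056 + 0.8113 = 2.2169 bits
Difference: H(A) + H(B) - H(A,B) = 2.2169 - 1.9056 = 0.3113 bits = I(A;B)

The difference is the mutual information; it is positive here, so A and B are dependent (knowing one reduces uncertainty about the other by 0.3113 bits).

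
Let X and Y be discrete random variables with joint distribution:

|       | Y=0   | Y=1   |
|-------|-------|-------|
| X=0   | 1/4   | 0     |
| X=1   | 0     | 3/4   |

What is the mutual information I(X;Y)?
Marginal P(X) (row sums):
  P(X=0) = 1/4 + 0 = 1/4
  P(X=1) = 0 + 3/4 = 3/4
Marginal P(Y) (column sums):
  P(Y=0) = 1/4 + 0 = 1/4
  P(Y=1) = 0 + 3/4 = 3/4

H(X) = -[(1/4)·log₂(1/4) + (3/4)·log₂(3/4)]
  = 0.5000 + 0.3113
  = 0.8113 bits
H(Y) = -[(1/4)·log₂(1/4) + (3/4)·log₂(3/4)]
  = 0.5000 + 0.3113
  = 0.8113 bits
H(X,Y) = -[(1/4)·log₂(1/4) + (3/4)·log₂(3/4)]
  = 0.5000 + 0.3113
  = 0.8113 bits

I(X;Y) = H(X) + H(Y) - H(X,Y)
  = 0.8113 + 0.8113 - 0.8113
  = 0.8113 bits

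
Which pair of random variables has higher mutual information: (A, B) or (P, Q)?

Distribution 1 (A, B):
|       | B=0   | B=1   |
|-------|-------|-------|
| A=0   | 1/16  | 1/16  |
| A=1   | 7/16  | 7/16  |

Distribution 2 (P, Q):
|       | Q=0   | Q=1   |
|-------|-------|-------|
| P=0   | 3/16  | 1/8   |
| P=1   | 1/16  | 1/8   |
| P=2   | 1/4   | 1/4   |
Distribution 1 (A, B):
Marginal P(A) (row sums):
  P(A=0) = 1/16 + 1/16 = 1/8
  P(A=1) = 7/16 + 7/16 = 7/8
Marginal P(B) (column sums):
  P(B=0) = 1/16 + 7/16 = 1/2
  P(B=1) = 1/16 + 7/16 = 1/2

H(A) = -[(1/8)·log₂(1/8) + (7/8)·log₂(7/8)]
  = 0.3750 + 0.1686
  = 0.5436 bits
H(B) = -[(1/2)·log₂(1/2) + (1/2)·log₂(1/2)]
  = 0.5000 + 0.5000
  = 1.0000 bits
H(A,B) = -[(1/16)·log₂(1/16) + (1/16)·log₂(1/16) + (7/16)·log₂(7/16) + (7/16)·log₂(7/16)]
  = 0.2500 + 0.2500 + 0.5218 + 0.5218
  = 1.5436 bits

I(A;B) = H(A) + H(B) - H(A,B)
  = 0.5436 + 1.0000 - 1.5436
  = 0.0000 bits

Distribution 2 (P, Q):
Marginal P(P) (row sums):
  P(P=0) = 3/16 + 1/8 = 5/16
  P(P=1) = 1/16 + 1/8 = 3/16
  P(P=2) = 1/4 + 1/4 = 1/2
Marginal P(Q) (column sums):
  P(Q=0) = 3/16 + 1/16 + 1/4 = 1/2
  P(Q=1) = 1/8 + 1/8 + 1/4 = 1/2

H(P) = -[(5/16)·log₂(5/16) + (3/16)·log₂(3/16) + (1/2)·log₂(1/2)]
  = 0.5244 + 0.4528 + 0.5000
  = 1.4772 bits
H(Q) = -[(1/2)·log₂(1/2) + (1/2)·log₂(1/2)]
  = 0.5000 + 0.5000
  = 1.0000 bits
H(P,Q) = -[(3/16)·log₂(3/16) + (1/8)·log₂(1/8) + (1/16)·log₂(1/16) + (1/8)·log₂(1/8) + (1/4)·log₂(1/4) + (1/4)·log₂(1/4)]
  = 0.4528 + 0.3750 + 0.2500 + 0.3750 + 0.5000 + 0.5000
  = 2.4528 bits

I(P;Q) = H(P) + H(Q) - H(P,Q)
  = 1.4772 + 1.0000 - 2.4528
  = 0.0244 bits

I(P;Q) = 0.0244 bits > I(A;B) = 0.0000 bits, so (P, Q) has the higher mutual information (stronger dependence).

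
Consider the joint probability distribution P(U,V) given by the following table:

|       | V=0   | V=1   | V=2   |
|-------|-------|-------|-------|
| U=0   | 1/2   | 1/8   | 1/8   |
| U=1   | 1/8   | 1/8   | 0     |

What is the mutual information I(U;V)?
Marginal P(U) (row sums):
  P(U=0) = 1/2 + 1/8 + 1/8 = 3/4
  P(U=1) = 1/8 + 1/8 + 0 = 1/4
Marginal P(V) (column sums):
  P(V=0) = 1/2 + 1/8 = 5/8
  P(V=1) = 1/8 + 1/8 = 1/4
  P(V=2) = 1/8 + 0 = 1/8

H(U) = -[(3/4)·log₂(3/4) + (1/4)·log₂(1/4)]
  = 0.3113 + 0.5000
  = 0.8113 bits
H(V) = -[(5/8)·log₂(5/8) + (1/4)·log₂(1/4) + (1/8)·log₂(1/8)]
  = 0.4238 + 0.5000 + 0.3750
  = 1.2988 bits
H(U,V) = -[(1/2)·log₂(1/2) + (1/8)·log₂(1/8) + (1/8)·log₂(1/8) + (1/8)·log₂(1/8) + (1/8)·log₂(1/8)]
  = 0.5000 + 0.3750 + 0.3750 + 0.3750 + 0.3750
  = 2.0000 bits

I(U;V) = H(U) + H(V) - H(U,V)
  = 0.8113 + 1.2988 - 2.0000
  = 0.1101 bits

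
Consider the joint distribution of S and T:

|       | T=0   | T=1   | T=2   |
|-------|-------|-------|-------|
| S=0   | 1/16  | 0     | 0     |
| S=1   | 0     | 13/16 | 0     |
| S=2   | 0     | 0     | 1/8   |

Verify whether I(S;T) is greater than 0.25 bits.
Marginal P(S) (row sums):
  P(S=0) = 1/16 + 0 + 0 = 1/16
  P(S=1) = 0 + 13/16 + 0 = 13/16
  P(S=2) = 0 + 0 + 1/8 = 1/8
Marginal P(T) (column sums):
  P(T=0) = 1/16 + 0 + 0 = 1/16
  P(T=1) = 0 + 13/16 + 0 = 13/16
  P(T=2) = 0 + 0 + 1/8 = 1/8

H(S) = -[(1/16)·log₂(1/16) + (13/16)·log₂(13/16) + (1/8)·log₂(1/8)]
  = 0.2500 + 0.2434 + 0.3750
  = 0.8684 bits
H(T) = -[(1/16)·log₂(1/16) + (13/16)·log₂(13/16) + (1/8)·log₂(1/8)]
  = 0.2500 + 0.2434 + 0.3750
  = 0.8684 bits
H(S,T) = -[(1/16)·log₂(1/16) + (13/16)·log₂(13/16) + (1/8)·log₂(1/8)]
  = 0.2500 + 0.2434 + 0.3750
  = 0.8684 bits

I(S;T) = H(S) + H(T) - H(S,T)
  = 0.8684 + 0.8684 - 0.8684
  = 0.8684 bits

Yes. I(S;T) = 0.8684 bits, which is > 0.25 bits.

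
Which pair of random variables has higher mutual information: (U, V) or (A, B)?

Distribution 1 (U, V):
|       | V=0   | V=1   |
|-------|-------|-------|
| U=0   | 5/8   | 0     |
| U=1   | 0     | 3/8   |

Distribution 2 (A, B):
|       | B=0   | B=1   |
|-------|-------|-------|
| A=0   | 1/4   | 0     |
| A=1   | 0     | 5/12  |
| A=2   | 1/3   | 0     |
Distribution 1 (U, V):
Marginal P(U) (row sums):
  P(U=0) = 5/8 + 0 = 5/8
  P(U=1) = 0 + 3/8 = 3/8
Marginal P(V) (column sums):
  P(V=0) = 5/8 + 0 = 5/8
  P(V=1) = 0 + 3/8 = 3/8

H(U) = -[(5/8)·log₂(5/8) + (3/8)·log₂(3/8)]
  = 0.4238 + 0.5306
  = 0.9544 bits
H(V) = -[(5/8)·log₂(5/8) + (3/8)·log₂(3/8)]
  = 0.4238 + 0.5306
  = 0.9544 bits
H(U,V) = -[(5/8)·log₂(5/8) + (3/8)·log₂(3/8)]
  = 0.4238 + 0.5306
  = 0.9544 bits

I(U;V) = H(U) + H(V) - H(U,V)
  = 0.9544 + 0.9544 - 0.9544
  = 0.9544 bits

Distribution 2 (A, B):
Marginal P(A) (row sums):
  P(A=0) = 1/4 + 0 = 1/4
  P(A=1) = 0 + 5/12 = 5/12
  P(A=2) = 1/3 + 0 = 1/3
Marginal P(B) (column sums):
  P(B=0) = 1/4 + 0 + 1/3 = 7/12
  P(B=1) = 0 + 5/12 + 0 = 5/12

H(A) = -[(1/4)·log₂(1/4) + (5/12)·log₂(5/12) + (1/3)·log₂(1/3)]
  = 0.5000 + 0.5263 + 0.5283
  = 1.5546 bits
H(B) = -[(7/12)·log₂(7/12) + (5/12)·log₂(5/12)]
  = 0.4536 + 0.5263
  = 0.9799 bits
H(A,B) = -[(1/4)·log₂(1/4) + (5/12)·log₂(5/12) + (1/3)·log₂(1/3)]
  = 0.5000 + 0.5263 + 0.5283
  = 1.5546 bits

I(A;B) = H(A) + H(B) - H(A,B)
  = 1.5546 + 0.9799 - 1.5546
  = 0.9799 bits

I(A;B) = 0.9799 bits > I(U;V) = 0.9544 bits, so (A, B) has the higher mutual information (stronger dependence).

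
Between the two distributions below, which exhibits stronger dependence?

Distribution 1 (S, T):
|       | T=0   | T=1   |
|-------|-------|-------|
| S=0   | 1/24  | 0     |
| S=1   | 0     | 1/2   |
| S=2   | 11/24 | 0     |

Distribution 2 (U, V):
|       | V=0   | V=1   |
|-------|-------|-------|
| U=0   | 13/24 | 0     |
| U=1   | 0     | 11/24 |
Distribution 1 (S, T):
Marginal P(S) (row sums):
  P(S=0) = 1/24 + 0 = 1/24
  P(S=1) = 0 + 1/2 = 1/2
  P(S=2) = 11/24 + 0 = 11/24
Marginal P(T) (column sums):
  P(T=0) = 1/24 + 0 + 11/24 = 1/2
  P(T=1) = 0 + 1/2 + 0 = 1/2

H(S) = -[(1/24)·log₂(1/24) + (1/2)·log₂(1/2) + (11/24)·log₂(11/24)]
  = 0.1910 + 0.5000 + 0.5159
  = 1.2069 bits
H(T) = -[(1/2)·log₂(1/2) + (1/2)·log₂(1/2)]
  = 0.5000 + 0.5000
  = 1.0000 bits
H(S,T) = -[(1/24)·log₂(1/24) + (1/2)·log₂(1/2) + (11/24)·log₂(11/24)]
  = 0.1910 + 0.5000 + 0.5159
  = 1.2069 bits

I(S;T) = H(S) + H(T) - H(S,T)
  = 1.2069 + 1.0000 - 1.2069
  = 1.0000 bits

Distribution 2 (U, V):
Marginal P(U) (row sums):
  P(U=0) = 13/24 + 0 = 13/24
  P(U=1) = 0 + 11/24 = 11/24
Marginal P(V) (column sums):
  P(V=0) = 13/24 + 0 = 13/24
  P(V=1) = 0 + 11/24 = 11/24

H(U) = -[(13/24)·log₂(13/24) + (11/24)·log₂(11/24)]
  = 0.4791 + 0.5159
  = 0.9950 bits
H(V) = -[(13/24)·log₂(13/24) + (11/24)·log₂(11/24)]
  = 0.4791 + 0.5159
  = 0.9950 bits
H(U,V) = -[(13/24)·log₂(13/24) + (11/24)·log₂(11/24)]
  = 0.4791 + 0.5159
  = 0.9950 bits

I(U;V) = H(U) + H(V) - H(U,V)
  = 0.9950 + 0.9950 - 0.9950
  = 0.9950 bits

I(S;T) = 1.0000 bits > I(U;V) = 0.9950 bits, so (S, T) has the higher mutual information (stronger dependence).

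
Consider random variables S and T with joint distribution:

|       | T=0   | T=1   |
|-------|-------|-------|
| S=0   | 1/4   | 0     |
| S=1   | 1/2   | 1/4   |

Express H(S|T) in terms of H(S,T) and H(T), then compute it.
H(S|T) = H(S,T) - H(T)

Marginal P(T) (column sums):
  P(T=0) = 1/4 + 1/2 = 3/4
  P(T=1) = 0 + 1/4 = 1/4

H(S,T) = -[(1/4)·log₂(1/4) + (1/2)·log₂(1/2) + (1/4)·log₂(1/4)]
  = 0.5000 + 0.5000 + 0.5000
  = 1.5000 bits
H(T) = -[(3/4)·log₂(3/4) + (1/4)·log₂(1/4)]
  = 0.3113 + 0.5000
  = 0.8113 bits

H(S|T) = 1.5000 - 0.8113 = 0.6887 bits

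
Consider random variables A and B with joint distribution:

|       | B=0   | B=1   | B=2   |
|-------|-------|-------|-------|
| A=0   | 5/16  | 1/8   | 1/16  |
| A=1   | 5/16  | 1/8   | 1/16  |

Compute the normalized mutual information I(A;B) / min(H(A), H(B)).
Marginal P(A) (row sums):
  P(A=0) = 5/16 + 1/8 + 1/16 = 1/2
  P(A=1) = 5/16 + 1/8 + 1/16 = 1/2
Marginal P(B) (column sums):
  P(B=0) = 5/16 + 5/16 = 5/8
  P(B=1) = 1/8 + 1/8 = 1/4
  P(B=2) = 1/16 + 1/16 = 1/8

H(A) = -[(1/2)·log₂(1/2) + (1/2)·log₂(1/2)]
  = 0.5000 + 0.5000
  = 1.0000 bits
H(B) = -[(5/8)·log₂(5/8) + (1/4)·log₂(1/4) + (1/8)·log₂(1/8)]
  = 0.4238 + 0.5000 + 0.3750
  = 1.2988 bits
H(A,B) = -[(5/16)·log₂(5/16) + (1/8)·log₂(1/8) + (1/16)·log₂(1/16) + (5/16)·log₂(5/16) + (1/8)·log₂(1/8) + (1/16)·log₂(1/16)]
  = 0.5244 + 0.3750 + 0.2500 + 0.5244 + 0.3750 + 0.2500
  = 2.2988 bits

I(A;B) = H(A) + H(B) - H(A,B)
  = 1.0000 + 1.2988 - 2.2988
  = 0.0000 bits

min(H(A), H(B)) = min(1.0000, 1.2988) = 1.0000 bits
Normalized MI = 0.0000 / 1.0000 = 0.0000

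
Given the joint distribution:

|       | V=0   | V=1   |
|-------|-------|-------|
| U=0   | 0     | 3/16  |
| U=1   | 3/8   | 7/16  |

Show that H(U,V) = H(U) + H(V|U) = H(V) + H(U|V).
Marginal P(U) (row sums):
  P(U=0) = 0 + 3/16 = 3/16
  P(U=1) = 3/8 + 7/16 = 13/16
Marginal P(V) (column sums):
  P(V=0) = 0 + 3/8 = 3/8
  P(V=1) = 3/16 + 7/16 = 5/8

Decomposition 1: H(U) + H(V|U)
H(U) = -[(3/16)·log₂(3/16) + (13/16)·log₂(13/16)]
  = 0.4528 + 0.2434
  = 0.6962 bits
H(V|U) = -Σ P(U,V)·log₂ P(V|U), where P(V|U) = P(U,V) / P(U)
  (cells with P(U,V) = 0 contribute 0)
  (U=0,V=1): P(V|U) = (3/16)/(3/16) = 1;  -(3/16)·log₂(1) = 0.0000
  (U=1,V=0): P(V|U) = (3/8)/(13/16) = 6/13;  -(3/8)·log₂(6/13) = 0.4183
  (U=1,V=1): P(V|U) = (7/16)/(13/16) = 7/13;  -(7/16)·log₂(7/13) = 0.3907
H(V|U) = 0.0000 + 0.4183 + 0.3907
  = 0.8090 bits
H(U) + H(V|U) = 0.6962 + 0.8090 = 1.5052 bits

Decomposition 2: H(V) + H(U|V)
H(V) = -[(3/8)·log₂(3/8) + (5/8)·log₂(5/8)]
  = 0.5306 + 0.4238
  = 0.9544 bits
H(U|V) = -Σ P(U,V)·log₂ P(U|V), where P(U|V) = P(U,V) / P(V)
  (cells with P(U,V) = 0 contribute 0)
  (U=0,V=1): P(U|V) = (3/16)/(5/8) = 3/10;  -(3/16)·log₂(3/10) = 0.3257
  (U=1,V=0): P(U|V) = (3/8)/(3/8) = 1;  -(3/8)·log₂(1) = 0.0000
  (U=1,V=1): P(U|V) = (7/16)/(5/8) = 7/10;  -(7/16)·log₂(7/10) = 0.2251
H(U|V) = 0.3257 + 0.0000 + 0.2251
  = 0.5508 bits
H(V) + H(U|V) = 0.9544 + 0.5508 = 1.5052 bits

Direct computation of the joint entropy:
H(U,V) = -[(3/16)·log₂(3/16) + (3/8)·log₂(3/8) + (7/16)·log₂(7/16)]
  = 0.4528 + 0.5306 + 0.5218
  = 1.5052 bits

All three agree: H(U,V) = 1.5052 bits ✓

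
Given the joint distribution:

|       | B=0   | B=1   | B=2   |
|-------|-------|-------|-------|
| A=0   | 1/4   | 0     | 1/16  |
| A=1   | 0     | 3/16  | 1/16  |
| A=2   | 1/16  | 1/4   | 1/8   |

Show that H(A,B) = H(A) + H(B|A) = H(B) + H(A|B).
Marginal P(A) (row sums):
  P(A=0) = 1/4 + 0 + 1/16 = 5/16
  P(A=1) = 0 + 3/16 + 1/16 = 1/4
  P(A=2) = 1/16 + 1/4 + 1/8 = 7/16
Marginal P(B) (column sums):
  P(B=0) = 1/4 + 0 + 1/16 = 5/16
  P(B=1) = 0 + 3/16 + 1/4 = 7/16
  P(B=2) = 1/16 + 1/16 + 1/8 = 1/4

Decomposition 1: H(A) + H(B|A)
H(A) = -[(5/16)·log₂(5/16) + (1/4)·log₂(1/4) + (7/16)·log₂(7/16)]
  = 0.5244 + 0.5000 + 0.5218
  = 1.5462 bits
H(B|A) = -Σ P(A,B)·log₂ P(B|A), where P(B|A) = P(A,B) / P(A)
  (cells with P(A,B) = 0 contribute 0)
  (A=0,B=0): P(B|A) = (1/4)/(5/16) = 4/5;  -(1/4)·log₂(4/5) = 0.0805
  (A=0,B=2): P(B|A) = (1/16)/(5/16) = 1/5;  -(1/16)·log₂(1/5) = 0.1451
  (A=1,B=1): P(B|A) = (3/16)/(1/4) = 3/4;  -(3/16)·log₂(3/4) = 0.0778
  (A=1,B=2): P(B|A) = (1/16)/(1/4) = 1/4;  -(1/16)·log₂(1/4) = 0.1250
  (A=2,B=0): P(B|A) = (1/16)/(7/16) = 1/7;  -(1/16)·log₂(1/7) = 0.1755
  (A=2,B=1): P(B|A) = (1/4)/(7/16) = 4/7;  -(1/4)·log₂(4/7) = 0.2018
  (A=2,B=2): P(B|A) = (1/8)/(7/16) = 2/7;  -(1/8)·log₂(2/7) = 0.2259
H(B|A) = 0.0805 + 0.1451 + 0.0778 + 0.1250 + 0.1755 + 0.2018 + 0.2259
  = 1.0316 bits
H(A) + H(B|A) = 1.5462 + 1.0316 = 2.5778 bits

Decomposition 2: H(B) + H(A|B)
H(B) = -[(5/16)·log₂(5/16) + (7/16)·log₂(7/16) + (1/4)·log₂(1/4)]
  = 0.5244 + 0.5218 + 0.5000
  = 1.5462 bits
H(A|B) = -Σ P(A,B)·log₂ P(A|B), where P(A|B) = P(A,B) / P(B)
  (cells with P(A,B) = 0 contribute 0)
  (A=0,B=0): P(A|B) = (1/4)/(5/16) = 4/5;  -(1/4)·log₂(4/5) = 0.0805
  (A=0,B=2): P(A|B) = (1/16)/(1/4) = 1/4;  -(1/16)·log₂(1/4) = 0.1250
  (A=1,B=1): P(A|B) = (3/16)/(7/16) = 3/7;  -(3/16)·log₂(3/7) = 0.2292
  (A=1,B=2): P(A|B) = (1/16)/(1/4) = 1/4;  -(1/16)·log₂(1/4) = 0.1250
  (A=2,B=0): P(A|B) = (1/16)/(5/16) = 1/5;  -(1/16)·log₂(1/5) = 0.1451
  (A=2,B=1): P(A|B) = (1/4)/(7/16) = 4/7;  -(1/4)·log₂(4/7) = 0.2018
  (A=2,B=2): P(A|B) = (1/8)/(1/4) = 1/2;  -(1/8)·log₂(1/2) = 0.1250
H(A|B) = 0.0805 + 0.1250 + 0.2292 + 0.1250 + 0.1451 + 0.2018 + 0.1250
  = 1.0316 bits
H(B) + H(A|B) = 1.5462 + 1.0316 = 2.5778 bits

Direct computation of the joint entropy:
H(A,B) = -[(1/4)·log₂(1/4) + (1/16)·log₂(1/16) + (3/16)·log₂(3/16) + (1/16)·log₂(1/16) + (1/16)·log₂(1/16) + (1/4)·log₂(1/4) + (1/8)·log₂(1/8)]
  = 0.5000 + 0.2500 + 0.4528 + 0.2500 + 0.2500 + 0.5000 + 0.3750
  = 2.5778 bits

All three agree: H(A,B) = 2.5778 bits ✓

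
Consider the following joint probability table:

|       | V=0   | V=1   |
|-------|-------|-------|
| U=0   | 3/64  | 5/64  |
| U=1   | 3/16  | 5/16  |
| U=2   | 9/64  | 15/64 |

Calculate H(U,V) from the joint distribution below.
H(U,V) = -Σ P(U,V) log₂ P(U,V), summed over the non-zero cells:
H(U,V) = -[(3/64)·log₂(3/64) + (5/64)·log₂(5/64) + (3/16)·log₂(3/16) + (5/16)·log₂(5/16) + (9/64)·log₂(9/64) + (15/64)·log₂(15/64)]
  = 0.2070 + 0.2873 + 0.4528 + 0.5244 + 0.3980 + 0.4906
  = 2.3601 bits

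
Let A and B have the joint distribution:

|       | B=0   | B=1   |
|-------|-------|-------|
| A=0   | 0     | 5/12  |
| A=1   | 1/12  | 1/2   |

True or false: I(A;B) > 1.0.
Marginal P(A) (row sums):
  P(A=0) = 0 + 5/12 = 5/12
  P(A=1) = 1/12 + 1/2 = 7/12
Marginal P(B) (column sums):
  P(B=0) = 0 + 1/12 = 1/12
  P(B=1) = 5/12 + 1/2 = 11/12

H(A) = -[(5/12)·log₂(5/12) + (7/12)·log₂(7/12)]
  = 0.5263 + 0.4536
  = 0.9799 bits
H(B) = -[(1/12)·log₂(1/12) + (11/12)·log₂(11/12)]
  = 0.2987 + 0.1151
  = 0.4138 bits
H(A,B) = -[(5/12)·log₂(5/12) + (1/12)·log₂(1/12) + (1/2)·log₂(1/2)]
  = 0.5263 + 0.2987 + 0.5000
  = 1.3250 bits

I(A;B) = H(A) + H(B) - H(A,B)
  = 0.9799 + 0.4138 - 1.3250
  = 0.0687 bits

False. I(A;B) = 0.0687 bits, which is ≤ 1.0 bits.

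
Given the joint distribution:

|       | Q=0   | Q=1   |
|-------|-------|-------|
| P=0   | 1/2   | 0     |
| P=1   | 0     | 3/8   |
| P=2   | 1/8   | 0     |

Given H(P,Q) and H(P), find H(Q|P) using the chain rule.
From the chain rule: H(P,Q) = H(P) + H(Q|P)
Therefore: H(Q|P) = H(P,Q) - H(P)

H(P,Q) = -[(1/2)·log₂(1/2) + (3/8)·log₂(3/8) + (1/8)·log₂(1/8)]
  = 0.5000 + 0.5306 + 0.3750
  = 1.4056 bits
Marginal P(P) (row sums):
  P(P=0) = 1/2 + 0 = 1/2
  P(P=1) = 0 + 3/8 = 3/8
  P(P=2) = 1/8 + 0 = 1/8
H(P) = -[(1/2)·log₂(1/2) + (3/8)·log₂(3/8) + (1/8)·log₂(1/8)]
  = 0.5000 + 0.5306 + 0.3750
  = 1.4056 bits

H(Q|P) = 1.4056 - 1.4056 = 0.0000 bits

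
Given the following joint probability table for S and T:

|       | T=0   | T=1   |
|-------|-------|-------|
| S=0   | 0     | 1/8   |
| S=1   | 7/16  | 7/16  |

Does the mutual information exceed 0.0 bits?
Marginal P(S) (row sums):
  P(S=0) = 0 + 1/8 = 1/8
  P(S=1) = 7/16 + 7/16 = 7/8
Marginal P(T) (column sums):
  P(T=0) = 0 + 7/16 = 7/16
  P(T=1) = 1/8 + 7/16 = 9/16

H(S) = -[(1/8)·log₂(1/8) + (7/8)·log₂(7/8)]
  = 0.3750 + 0.1686
  = 0.5436 bits
H(T) = -[(7/16)·log₂(7/16) + (9/16)·log₂(9/16)]
  = 0.5218 + 0.4669
  = 0.9887 bits
H(S,T) = -[(1/8)·log₂(1/8) + (7/16)·log₂(7/16) + (7/16)·log₂(7/16)]
  = 0.3750 + 0.5218 + 0.5218
  = 1.4186 bits

I(S;T) = H(S) + H(T) - H(S,T)
  = 0.5436 + 0.9887 - 1.4186
  = 0.1137 bits

Yes. I(S;T) = 0.1137 bits, which is > 0.0 bits.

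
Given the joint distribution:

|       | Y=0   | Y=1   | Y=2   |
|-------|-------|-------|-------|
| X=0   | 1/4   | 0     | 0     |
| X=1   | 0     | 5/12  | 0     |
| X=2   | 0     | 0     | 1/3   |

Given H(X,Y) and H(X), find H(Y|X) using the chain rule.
From the chain rule: H(X,Y) = H(X) + H(Y|X)
Therefore: H(Y|X) = H(X,Y) - H(X)

H(X,Y) = -[(1/4)·log₂(1/4) + (5/12)·log₂(5/12) + (1/3)·log₂(1/3)]
  = 0.5000 + 0.5263 + 0.5283
  = 1.5546 bits
Marginal P(X) (row sums):
  P(X=0) = 1/4 + 0 + 0 = 1/4
  P(X=1) = 0 + 5/12 + 0 = 5/12
  P(X=2) = 0 + 0 + 1/3 = 1/3
H(X) = -[(1/4)·log₂(1/4) + (5/12)·log₂(5/12) + (1/3)·log₂(1/3)]
  = 0.5000 + 0.5263 + 0.5283
  = 1.5546 bits

H(Y|X) = 1.5546 - 1.5546 = 0.0000 bits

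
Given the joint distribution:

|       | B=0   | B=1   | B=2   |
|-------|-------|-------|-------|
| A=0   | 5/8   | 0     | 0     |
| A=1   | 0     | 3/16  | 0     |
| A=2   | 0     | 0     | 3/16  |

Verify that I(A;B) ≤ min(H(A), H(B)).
Marginal P(A) (row sums):
  P(A=0) = 5/8 + 0 + 0 = 5/8
  P(A=1) = 0 + 3/16 + 0 = 3/16
  P(A=2) = 0 + 0 + 3/16 = 3/16
Marginal P(B) (column sums):
  P(B=0) = 5/8 + 0 + 0 = 5/8
  P(B=1) = 0 + 3/16 + 0 = 3/16
  P(B=2) = 0 + 0 + 3/16 = 3/16

H(A) = -[(5/8)·log₂(5/8) + (3/16)·log₂(3/16) + (3/16)·log₂(3/16)]
  = 0.4238 + 0.4528 + 0.4528
  = 1.3294 bits
H(B) = -[(5/8)·log₂(5/8) + (3/16)·log₂(3/16) + (3/16)·log₂(3/16)]
  = 0.4238 + 0.4528 + 0.4528
  = 1.3294 bits
H(A,B) = -[(5/8)·log₂(5/8) + (3/16)·log₂(3/16) + (3/16)·log₂(3/16)]
  = 0.4238 + 0.4528 + 0.4528
  = 1.3294 bits

I(A;B) = H(A) + H(B) - H(A,B)
  = 1.3294 + 1.3294 - 1.3294
  = 1.3294 bits

min(H(A), H(B)) = min(1.3294, 1.3294) = 1.3294 bits
Since 1.3294 ≤ 1.3294, the bound is satisfied ✓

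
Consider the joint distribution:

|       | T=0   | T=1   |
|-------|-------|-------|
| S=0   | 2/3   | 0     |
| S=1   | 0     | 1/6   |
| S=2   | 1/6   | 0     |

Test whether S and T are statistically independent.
Marginal P(S) (row sums):
  P(S=0) = 2/3 + 0 = 2/3
  P(S=1) = 0 + 1/6 = 1/6
  P(S=2) = 1/6 + 0 = 1/6
Marginal P(T) (column sums):
  P(T=0) = 2/3 + 0 + 1/6 = 5/6
  P(T=1) = 0 + 1/6 + 0 = 1/6

S and T are independent iff P(S=i,T=j) = P(S=i)·P(T=j) for every cell.
  P(S=0)·P(T=0) = 2/3 × 5/6 = 5/9, but P(S=0,T=0) = 2/3 ✗

No, S and T are not independent. Quantitatively, I(S;T) > 0:

H(S) = -[(2/3)·log₂(2/3) + (1/6)·log₂(1/6) + (1/6)·log₂(1/6)]
  = 0.3900 + 0.4308 + 0.4308
  = 1.2516 bits
H(T) = -[(5/6)·log₂(5/6) + (1/6)·log₂(1/6)]
  = 0.2192 + 0.4308
  = 0.6500 bits
H(S,T) = -[(2/3)·log₂(2/3) + (1/6)·log₂(1/6) + (1/6)·log₂(1/6)]
  = 0.3900 + 0.4308 + 0.4308
  = 1.2516 bits
I(S;T) = H(S) + H(T) - H(S,T) = 1.2516 + 0.6500 - 1.2516 = 0.6500 bits > 0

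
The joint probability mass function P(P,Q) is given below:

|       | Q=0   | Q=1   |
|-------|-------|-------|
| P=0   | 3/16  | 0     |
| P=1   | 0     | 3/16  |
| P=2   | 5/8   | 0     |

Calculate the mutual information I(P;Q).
Marginal P(P) (row sums):
  P(P=0) = 3/16 + 0 = 3/16
  P(P=1) = 0 + 3/16 = 3/16
  P(P=2) = 5/8 + 0 = 5/8
Marginal P(Q) (column sums):
  P(Q=0) = 3/16 + 0 + 5/8 = 13/16
  P(Q=1) = 0 + 3/16 + 0 = 3/16

H(P) = -[(3/16)·log₂(3/16) + (3/16)·log₂(3/16) + (5/8)·log₂(5/8)]
  = 0.4528 + 0.4528 + 0.4238
  = 1.3294 bits
H(Q) = -[(13/16)·log₂(13/16) + (3/16)·log₂(3/16)]
  = 0.2434 + 0.4528
  = 0.6962 bits
H(P,Q) = -[(3/16)·log₂(3/16) + (3/16)·log₂(3/16) + (5/8)·log₂(5/8)]
  = 0.4528 + 0.4528 + 0.4238
  = 1.3294 bits

I(P;Q) = H(P) + H(Q) - H(P,Q)
  = 1.3294 + 0.6962 - 1.3294
  = 0.6962 bits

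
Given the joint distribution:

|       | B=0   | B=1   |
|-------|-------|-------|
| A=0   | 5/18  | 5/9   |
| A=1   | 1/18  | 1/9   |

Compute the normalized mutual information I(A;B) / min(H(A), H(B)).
Marginal P(A) (row sums):
  P(A=0) = 5/18 + 5/9 = 5/6
  P(A=1) = 1/18 + 1/9 = 1/6
Marginal P(B) (column sums):
  P(B=0) = 5/18 + 1/18 = 1/3
  P(B=1) = 5/9 + 1/9 = 2/3

H(A) = -[(5/6)·log₂(5/6) + (1/6)·log₂(1/6)]
  = 0.2192 + 0.4308
  = 0.6500 bits
H(B) = -[(1/3)·log₂(1/3) + (2/3)·log₂(2/3)]
  = 0.5283 + 0.3900
  = 0.9183 bits
H(A,B) = -[(5/18)·log₂(5/18) + (5/9)·log₂(5/9) + (1/18)·log₂(1/18) + (1/9)·log₂(1/9)]
  = 0.5133 + 0.4711 + 0.2317 + 0.3522
  = 1.5683 bits

I(A;B) = H(A) + H(B) - H(A,B)
  = 0.6500 + 0.9183 - 1.5683
  = 0.0000 bits

min(H(A), H(B)) = min(0.6500, 0.9183) = 0.6500 bits
Normalized MI = 0.0000 / 0.6500 = 0.0000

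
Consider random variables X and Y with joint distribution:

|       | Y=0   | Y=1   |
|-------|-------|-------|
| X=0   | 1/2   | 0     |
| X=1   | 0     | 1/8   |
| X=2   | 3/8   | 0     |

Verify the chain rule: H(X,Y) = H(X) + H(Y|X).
Left side:
H(X,Y) = -[(1/2)·log₂(1/2) + (1/8)·log₂(1/8) + (3/8)·log₂(3/8)]
  = 0.5000 + 0.3750 + 0.5306
  = 1.4056 bits

Right side:
Marginal P(X) (row sums):
  P(X=0) = 1/2 + 0 = 1/2
  P(X=1) = 0 + 1/8 = 1/8
  P(X=2) = 3/8 + 0 = 3/8
H(X) = -[(1/2)·log₂(1/2) + (1/8)·log₂(1/8) + (3/8)·log₂(3/8)]
  = 0.5000 + 0.3750 + 0.5306
  = 1.4056 bits
H(Y|X) = -Σ P(X,Y)·log₂ P(Y|X), where P(Y|X) = P(X,Y) / P(X)
  (cells with P(X,Y) = 0 contribute 0)
  (X=0,Y=0): P(Y|X) = (1/2)/(1/2) = 1;  -(1/2)·log₂(1) = 0.0000
  (X=1,Y=1): P(Y|X) = (1/8)/(1/8) = 1;  -(1/8)·log₂(1) = 0.0000
  (X=2,Y=0): P(Y|X) = (3/8)/(3/8) = 1;  -(3/8)·log₂(1) = 0.0000
H(Y|X) = 0.0000 + 0.0000 + 0.0000
  = 0.0000 bits
H(X) + H(Y|X) = 1.4056 + 0.0000 = 1.4056 bits

Both sides equal 1.4056 bits, so the chain rule holds ✓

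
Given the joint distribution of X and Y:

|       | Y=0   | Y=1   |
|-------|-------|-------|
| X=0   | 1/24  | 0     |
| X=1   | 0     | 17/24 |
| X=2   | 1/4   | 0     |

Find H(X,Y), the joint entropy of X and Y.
H(X,Y) = -Σ P(X,Y) log₂ P(X,Y), summed over the non-zero cells:
H(X,Y) = -[(1/24)·log₂(1/24) + (17/24)·log₂(17/24) + (1/4)·log₂(1/4)]
  = 0.1910 + 0.3524 + 0.5000
  = 1.0434 bits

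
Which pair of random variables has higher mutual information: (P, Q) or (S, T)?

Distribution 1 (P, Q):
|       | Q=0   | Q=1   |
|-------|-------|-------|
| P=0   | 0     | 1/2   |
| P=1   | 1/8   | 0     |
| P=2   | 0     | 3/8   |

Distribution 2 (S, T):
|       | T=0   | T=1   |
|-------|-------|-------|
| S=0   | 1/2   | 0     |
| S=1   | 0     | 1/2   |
Distribution 1 (P, Q):
Marginal P(P) (row sums):
  P(P=0) = 0 + 1/2 = 1/2
  P(P=1) = 1/8 + 0 = 1/8
  P(P=2) = 0 + 3/8 = 3/8
Marginal P(Q) (column sums):
  P(Q=0) = 0 + 1/8 + 0 = 1/8
  P(Q=1) = 1/2 + 0 + 3/8 = 7/8

H(P) = -[(1/2)·log₂(1/2) + (1/8)·log₂(1/8) + (3/8)·log₂(3/8)]
  = 0.5000 + 0.3750 + 0.5306
  = 1.4056 bits
H(Q) = -[(1/8)·log₂(1/8) + (7/8)·log₂(7/8)]
  = 0.3750 + 0.1686
  = 0.5436 bits
H(P,Q) = -[(1/2)·log₂(1/2) + (1/8)·log₂(1/8) + (3/8)·log₂(3/8)]
  = 0.5000 + 0.3750 + 0.5306
  = 1.4056 bits

I(P;Q) = H(P) + H(Q) - H(P,Q)
  = 1.4056 + 0.5436 - 1.4056
  = 0.5436 bits

Distribution 2 (S, T):
Marginal P(S) (row sums):
  P(S=0) = 1/2 + 0 = 1/2
  P(S=1) = 0 + 1/2 = 1/2
Marginal P(T) (column sums):
  P(T=0) = 1/2 + 0 = 1/2
  P(T=1) = 0 + 1/2 = 1/2

H(S) = -[(1/2)·log₂(1/2) + (1/2)·log₂(1/2)]
  = 0.5000 + 0.5000
  = 1.0000 bits
H(T) = -[(1/2)·log₂(1/2) + (1/2)·log₂(1/2)]
  = 0.5000 + 0.5000
  = 1.0000 bits
H(S,T) = -[(1/2)·log₂(1/2) + (1/2)·log₂(1/2)]
  = 0.5000 + 0.5000
  = 1.0000 bits

I(S;T) = H(S) + H(T) - H(S,T)
  = 1.0000 + 1.0000 - 1.0000
  = 1.0000 bits

I(S;T) = 1.0000 bits > I(P;Q) = 0.5436 bits, so (S, T) has the higher mutual information (stronger dependence).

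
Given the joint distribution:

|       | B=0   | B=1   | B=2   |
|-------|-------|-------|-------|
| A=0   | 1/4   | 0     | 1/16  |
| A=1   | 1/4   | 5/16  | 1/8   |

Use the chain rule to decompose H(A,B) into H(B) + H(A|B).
By the chain rule: H(A,B) = H(B) + H(A|B)

Marginal P(B) (column sums):
  P(B=0) = 1/4 + 1/4 = 1/2
  P(B=1) = 0 + 5/16 = 5/16
  P(B=2) = 1/16 + 1/8 = 3/16
H(B) = -[(1/2)·log₂(1/2) + (5/16)·log₂(5/16) + (3/16)·log₂(3/16)]
  = 0.5000 + 0.5244 + 0.4528
  = 1.4772 bits
H(A|B) = -Σ P(A,B)·log₂ P(A|B), where P(A|B) = P(A,B) / P(B)
  (cells with P(A,B) = 0 contribute 0)
  (A=0,B=0): P(A|B) = (1/4)/(1/2) = 1/2;  -(1/4)·log₂(1/2) = 0.2500
  (A=0,B=2): P(A|B) = (1/16)/(3/16) = 1/3;  -(1/16)·log₂(1/3) = 0.0991
  (A=1,B=0): P(A|B) = (1/4)/(1/2) = 1/2;  -(1/4)·log₂(1/2) = 0.2500
  (A=1,B=1): P(A|B) = (5/16)/(5/16) = 1;  -(5/16)·log₂(1) = 0.0000
  (A=1,B=2): P(A|B) = (1/8)/(3/16) = 2/3;  -(1/8)·log₂(2/3) = 0.0731
H(A|B) = 0.2500 + 0.0991 + 0.2500 + 0.0000 + 0.0731
  = 0.6722 bits

H(A,B) = H(B) + H(A|B) = 1.4772 + 0.6722 = 2.1494 bits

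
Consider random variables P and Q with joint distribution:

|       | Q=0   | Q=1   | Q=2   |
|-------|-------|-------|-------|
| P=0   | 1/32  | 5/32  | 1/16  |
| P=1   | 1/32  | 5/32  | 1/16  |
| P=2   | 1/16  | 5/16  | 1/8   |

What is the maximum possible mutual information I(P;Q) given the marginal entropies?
The upper bound on mutual information is I(P;Q) ≤ min(H(P), H(Q)).

Marginal P(P) (row sums):
  P(P=0) = 1/32 + 5/32 + 1/16 = 1/4
  P(P=1) = 1/32 + 5/32 + 1/16 = 1/4
  P(P=2) = 1/16 + 5/16 + 1/8 = 1/2
Marginal P(Q) (column sums):
  P(Q=0) = 1/32 + 1/32 + 1/16 = 1/8
  P(Q=1) = 5/32 + 5/32 + 5/16 = 5/8
  P(Q=2) = 1/16 + 1/16 + 1/8 = 1/4

H(P) = -[(1/4)·log₂(1/4) + (1/4)·log₂(1/4) + (1/2)·log₂(1/2)]
  = 0.5000 + 0.5000 + 0.5000
  = 1.5000 bits
H(Q) = -[(1/8)·log₂(1/8) + (5/8)·log₂(5/8) + (1/4)·log₂(1/4)]
  = 0.3750 + 0.4238 + 0.5000
  = 1.2988 bits

Maximum possible I(P;Q) = min(1.5000, 1.2988) = 1.2988 bits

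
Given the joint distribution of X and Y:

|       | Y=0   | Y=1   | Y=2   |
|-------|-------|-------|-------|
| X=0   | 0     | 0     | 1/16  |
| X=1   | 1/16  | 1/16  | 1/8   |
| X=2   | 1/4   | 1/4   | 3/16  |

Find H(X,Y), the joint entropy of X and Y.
H(X,Y) = -Σ P(X,Y) log₂ P(X,Y), summed over the non-zero cells:
H(X,Y) = -[(1/16)·log₂(1/16) + (1/16)·log₂(1/16) + (1/16)·log₂(1/16) + (1/8)·log₂(1/8) + (1/4)·log₂(1/4) + (1/4)·log₂(1/4) + (3/16)·log₂(3/16)]
  = 0.2500 + 0.2500 + 0.2500 + 0.3750 + 0.5000 + 0.5000 + 0.4528
  = 2.5778 bits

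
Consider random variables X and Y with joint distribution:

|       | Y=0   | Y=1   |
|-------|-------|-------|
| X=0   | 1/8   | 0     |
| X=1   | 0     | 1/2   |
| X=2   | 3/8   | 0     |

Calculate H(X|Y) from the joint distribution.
Marginal P(Y) (column sums):
  P(Y=0) = 1/8 + 0 + 3/8 = 1/2
  P(Y=1) = 0 + 1/2 + 0 = 1/2

H(X|Y) = -Σ P(X,Y)·log₂ P(X|Y), where P(X|Y) = P(X,Y) / P(Y)
  (cells with P(X,Y) = 0 contribute 0)
  (X=0,Y=0): P(X|Y) = (1/8)/(1/2) = 1/4;  -(1/8)·log₂(1/4) = 0.2500
  (X=1,Y=1): P(X|Y) = (1/2)/(1/2) = 1;  -(1/2)·log₂(1) = 0.0000
  (X=2,Y=0): P(X|Y) = (3/8)/(1/2) = 3/4;  -(3/8)·log₂(3/4) = 0.1556
H(X|Y) = 0.2500 + 0.0000 + 0.1556
  = 0.4056 bits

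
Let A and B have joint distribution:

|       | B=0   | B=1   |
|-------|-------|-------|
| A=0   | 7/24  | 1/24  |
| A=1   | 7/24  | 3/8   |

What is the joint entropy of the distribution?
H(A,B) = -Σ P(A,B) log₂ P(A,B), summed over the non-zero cells:
H(A,B) = -[(7/24)·log₂(7/24) + (1/24)·log₂(1/24) + (7/24)·log₂(7/24) + (3/8)·log₂(3/8)]
  = 0.5185 + 0.1910 + 0.5185 + 0.5306
  = 1.7586 bits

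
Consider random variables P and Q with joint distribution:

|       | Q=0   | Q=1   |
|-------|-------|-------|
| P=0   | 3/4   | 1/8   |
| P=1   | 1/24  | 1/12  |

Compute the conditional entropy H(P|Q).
Marginal P(Q) (column sums):
  P(Q=0) = 3/4 + 1/24 = 19/24
  P(Q=1) = 1/8 + 1/12 = 5/24

H(P|Q) = -Σ P(P,Q)·log₂ P(P|Q), where P(P|Q) = P(P,Q) / P(Q)
  (P=0,Q=0): P(P|Q) = (3/4)/(19/24) = 18/19;  -(3/4)·log₂(18/19) = 0.0585
  (P=0,Q=1): P(P|Q) = (1/8)/(5/24) = 3/5;  -(1/8)·log₂(3/5) = 0.0921
  (P=1,Q=0): P(P|Q) = (1/24)/(19/24) = 1/19;  -(1/24)·log₂(1/19) = 0.1770
  (P=1,Q=1): P(P|Q) = (1/12)/(5/24) = 2/5;  -(1/12)·log₂(2/5) = 0.1102
H(P|Q) = 0.0585 + 0.0921 + 0.1770 + 0.1102
  = 0.4378 bits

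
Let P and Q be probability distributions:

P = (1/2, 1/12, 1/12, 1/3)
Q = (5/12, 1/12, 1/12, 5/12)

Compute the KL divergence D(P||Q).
D(P||Q) = Σ P(i) log₂(P(i)/Q(i))
  i=0: (1/2) × log₂((1/2)/(5/12)) = (1/2) × log₂(6/5) = 0.1315
  i=1: (1/12) × log₂((1/12)/(1/12)) = (1/12) × log₂(1) = 0.0000
  i=2: (1/12) × log₂((1/12)/(1/12)) = (1/12) × log₂(1) = 0.0000
  i=3: (1/3) × log₂((1/3)/(5/12)) = (1/3) × log₂(4/5) = -0.1073
D(P||Q) = 0.1315 + 0.0000 + 0.0000 - 0.1073
  = 0.0242 bits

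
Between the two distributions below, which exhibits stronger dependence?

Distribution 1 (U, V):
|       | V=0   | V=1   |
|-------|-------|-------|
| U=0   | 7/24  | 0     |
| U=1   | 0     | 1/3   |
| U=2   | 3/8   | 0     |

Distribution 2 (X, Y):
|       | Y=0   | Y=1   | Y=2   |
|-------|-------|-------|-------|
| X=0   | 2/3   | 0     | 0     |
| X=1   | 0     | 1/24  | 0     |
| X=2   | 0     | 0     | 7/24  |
Distribution 1 (U, V):
Marginal P(U) (row sums):
  P(U=0) = 7/24 + 0 = 7/24
  P(U=1) = 0 + 1/3 = 1/3
  P(U=2) = 3/8 + 0 = 3/8
Marginal P(V) (column sums):
  P(V=0) = 7/24 + 0 + 3/8 = 2/3
  P(V=1) = 0 + 1/3 + 0 = 1/3

H(U) = -[(7/24)·log₂(7/24) + (1/3)·log₂(1/3) + (3/8)·log₂(3/8)]
  = 0.5185 + 0.5283 + 0.5306
  = 1.5774 bits
H(V) = -[(2/3)·log₂(2/3) + (1/3)·log₂(1/3)]
  = 0.3900 + 0.5283
  = 0.9183 bits
H(U,V) = -[(7/24)·log₂(7/24) + (1/3)·log₂(1/3) + (3/8)·log₂(3/8)]
  = 0.5185 + 0.5283 + 0.5306
  = 1.5774 bits

I(U;V) = H(U) + H(V) - H(U,V)
  = 1.5774 + 0.9183 - 1.5774
  = 0.9183 bits

Distribution 2 (X, Y):
Marginal P(X) (row sums):
  P(X=0) = 2/3 + 0 + 0 = 2/3
  P(X=1) = 0 + 1/24 + 0 = 1/24
  P(X=2) = 0 + 0 + 7/24 = 7/24
Marginal P(Y) (column sums):
  P(Y=0) = 2/3 + 0 + 0 = 2/3
  P(Y=1) = 0 + 1/24 + 0 = 1/24
  P(Y=2) = 0 + 0 + 7/24 = 7/24

H(X) = -[(2/3)·log₂(2/3) + (1/24)·log₂(1/24) + (7/24)·log₂(7/24)]
  = 0.3900 + 0.1910 + 0.5185
  = 1.0995 bits
H(Y) = -[(2/3)·log₂(2/3) + (1/24)·log₂(1/24) + (7/24)·log₂(7/24)]
  = 0.3900 + 0.1910 + 0.5185
  = 1.0995 bits
H(X,Y) = -[(2/3)·log₂(2/3) + (1/24)·log₂(1/24) + (7/24)·log₂(7/24)]
  = 0.3900 + 0.1910 + 0.5185
  = 1.0995 bits

I(X;Y) = H(X) + H(Y) - H(X,Y)
  = 1.0995 + 1.0995 - 1.0995
  = 1.0995 bits

I(X;Y) = 1.0995 bits > I(U;V) = 0.9183 bits, so (X, Y) has the higher mutual information (stronger dependence).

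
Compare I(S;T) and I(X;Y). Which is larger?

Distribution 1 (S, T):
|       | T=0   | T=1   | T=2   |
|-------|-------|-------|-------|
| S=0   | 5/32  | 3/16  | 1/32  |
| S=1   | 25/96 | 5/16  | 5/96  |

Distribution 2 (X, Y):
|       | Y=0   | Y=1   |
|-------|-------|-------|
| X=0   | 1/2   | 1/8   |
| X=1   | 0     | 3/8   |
Distribution 1 (S, T):
Marginal P(S) (row sums):
  P(S=0) = 5/32 + 3/16 + 1/32 = 3/8
  P(S=1) = 25/96 + 5/16 + 5/96 = 5/8
Marginal P(T) (column sums):
  P(T=0) = 5/32 + 25/96 = 5/12
  P(T=1) = 3/16 + 5/16 = 1/2
  P(T=2) = 1/32 + 5/96 = 1/12

H(S) = -[(3/8)·log₂(3/8) + (5/8)·log₂(5/8)]
  = 0.5306 + 0.4238
  = 0.9544 bits
H(T) = -[(5/12)·log₂(5/12) + (1/2)·log₂(1/2) + (1/12)·log₂(1/12)]
  = 0.5263 + 0.5000 + 0.2987
  = 1.3250 bits
H(S,T) = -[(5/32)·log₂(5/32) + (3/16)·log₂(3/16) + (1/32)·log₂(1/32) + (25/96)·log₂(25/96) + (5/16)·log₂(5/16) + (5/96)·log₂(5/96)]
  = 0.4184 + 0.4528 + 0.1563 + 0.5055 + 0.5244 + 0.2220
  = 2.2794 bits

I(S;T) = H(S) + H(T) - H(S,T)
  = 0.9544 + 1.3250 - 2.2794
  = 0.0000 bits

Distribution 2 (X, Y):
Marginal P(X) (row sums):
  P(X=0) = 1/2 + 1/8 = 5/8
  P(X=1) = 0 + 3/8 = 3/8
Marginal P(Y) (column sums):
  P(Y=0) = 1/2 + 0 = 1/2
  P(Y=1) = 1/8 + 3/8 = 1/2

H(X) = -[(5/8)·log₂(5/8) + (3/8)·log₂(3/8)]
  = 0.4238 + 0.5306
  = 0.9544 bits
H(Y) = -[(1/2)·log₂(1/2) + (1/2)·log₂(1/2)]
  = 0.5000 + 0.5000
  = 1.0000 bits
H(X,Y) = -[(1/2)·log₂(1/2) + (1/8)·log₂(1/8) + (3/8)·log₂(3/8)]
  = 0.5000 + 0.3750 + 0.5306
  = 1.4056 bits

I(X;Y) = H(X) + H(Y) - H(X,Y)
  = 0.9544 + 1.0000 - 1.4056
  = 0.5488 bits

I(X;Y) = 0.5488 bits > I(S;T) = 0.0000 bits, so (X, Y) has the higher mutual information (stronger dependence).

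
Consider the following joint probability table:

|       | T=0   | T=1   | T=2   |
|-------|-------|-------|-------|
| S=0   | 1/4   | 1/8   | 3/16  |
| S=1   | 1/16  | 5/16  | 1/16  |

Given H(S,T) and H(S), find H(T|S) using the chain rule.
From the chain rule: H(S,T) = H(S) + H(T|S)
Therefore: H(T|S) = H(S,T) - H(S)

H(S,T) = -[(1/4)·log₂(1/4) + (1/8)·log₂(1/8) + (3/16)·log₂(3/16) + (1/16)·log₂(1/16) + (5/16)·log₂(5/16) + (1/16)·log₂(1/16)]
  = 0.5000 + 0.3750 + 0.4528 + 0.2500 + 0.5244 + 0.2500
  = 2.3522 bits
Marginal P(S) (row sums):
  P(S=0) = 1/4 + 1/8 + 3/16 = 9/16
  P(S=1) = 1/16 + 5/16 + 1/16 = 7/16
H(S) = -[(9/16)·log₂(9/16) + (7/16)·log₂(7/16)]
  = 0.4669 + 0.5218
  = 0.9887 bits

H(T|S) = 2.3522 - 0.9887 = 1.3635 bits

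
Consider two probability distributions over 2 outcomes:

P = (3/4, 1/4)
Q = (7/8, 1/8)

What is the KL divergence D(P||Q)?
D(P||Q) = Σ P(i) log₂(P(i)/Q(i))
  i=0: (3/4) × log₂((3/4)/(7/8)) = (3/4) × log₂(6/7) = -0.1668
  i=1: (1/4) × log₂((1/4)/(1/8)) = (1/4) × log₂(2) = 0.2500
D(P||Q) = -0.1668 + 0.2500
  = 0.0832 bits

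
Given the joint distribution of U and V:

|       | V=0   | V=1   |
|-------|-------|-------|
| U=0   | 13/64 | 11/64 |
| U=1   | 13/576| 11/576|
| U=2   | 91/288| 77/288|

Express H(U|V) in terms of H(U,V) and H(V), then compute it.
H(U|V) = H(U,V) - H(V)

Marginal P(V) (column sums):
  P(V=0) = 13/64 + 13/576 + 91/288 = 13/24
  P(V=1) = 11/64 + 11/576 + 77/288 = 11/24

H(U,V) = -[(13/64)·log₂(13/64) + (11/64)·log₂(11/64) + (13/576)·log₂(13/576) + (11/576)·log₂(11/576) + (91/288)·log₂(91/288) + (77/288)·log₂(77/288)]
  = 0.4671 + 0.4367 + 0.1234 + 0.1091 + 0.5252 + 0.5088
  = 2.1703 bits
H(V) = -[(13/24)·log₂(13/24) + (11/24)·log₂(11/24)]
  = 0.4791 + 0.5159
  = 0.9950 bits

H(U|V) = 2.1703 - 0.9950 = 1.1753 bits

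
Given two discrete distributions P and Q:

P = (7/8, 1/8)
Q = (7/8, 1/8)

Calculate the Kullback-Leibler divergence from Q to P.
D(P||Q) = Σ P(i) log₂(P(i)/Q(i))
  i=0: (7/8) × log₂((7/8)/(7/8)) = (7/8) × log₂(1) = 0.0000
  i=1: (1/8) × log₂((1/8)/(1/8)) = (1/8) × log₂(1) = 0.0000
D(P||Q) = 0.0000 + 0.0000
  = 0.0000 bits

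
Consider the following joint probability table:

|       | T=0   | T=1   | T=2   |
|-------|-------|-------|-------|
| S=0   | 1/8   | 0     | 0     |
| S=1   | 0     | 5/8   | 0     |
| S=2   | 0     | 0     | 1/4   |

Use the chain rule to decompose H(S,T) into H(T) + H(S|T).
By the chain rule: H(S,T) = H(T) + H(S|T)

Marginal P(T) (column sums):
  P(T=0) = 1/8 + 0 + 0 = 1/8
  P(T=1) = 0 + 5/8 + 0 = 5/8
  P(T=2) = 0 + 0 + 1/4 = 1/4
H(T) = -[(1/8)·log₂(1/8) + (5/8)·log₂(5/8) + (1/4)·log₂(1/4)]
  = 0.3750 + 0.4238 + 0.5000
  = 1.2988 bits
H(S|T) = -Σ P(S,T)·log₂ P(S|T), where P(S|T) = P(S,T) / P(T)
  (cells with P(S,T) = 0 contribute 0)
  (S=0,T=0): P(S|T) = (1/8)/(1/8) = 1;  -(1/8)·log₂(1) = 0.0000
  (S=1,T=1): P(S|T) = (5/8)/(5/8) = 1;  -(5/8)·log₂(1) = 0.0000
  (S=2,T=2): P(S|T) = (1/4)/(1/4) = 1;  -(1/4)·log₂(1) = 0.0000
H(S|T) = 0.0000 + 0.0000 + 0.0000
  = 0.0000 bits

H(S,T) = H(T) + H(S|T) = 1.2988 + 0.0000 = 1.2988 bits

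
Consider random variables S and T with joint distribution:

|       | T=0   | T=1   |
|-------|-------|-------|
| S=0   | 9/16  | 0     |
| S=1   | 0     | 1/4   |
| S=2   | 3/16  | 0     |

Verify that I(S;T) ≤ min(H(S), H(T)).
Marginal P(S) (row sums):
  P(S=0) = 9/16 + 0 = 9/16
  P(S=1) = 0 + 1/4 = 1/4
  P(S=2) = 3/16 + 0 = 3/16
Marginal P(T) (column sums):
  P(T=0) = 9/16 + 0 + 3/16 = 3/4
  P(T=1) = 0 + 1/4 + 0 = 1/4

H(S) = -[(9/16)·log₂(9/16) + (1/4)·log₂(1/4) + (3/16)·log₂(3/16)]
  = 0.4669 + 0.5000 + 0.4528
  = 1.4197 bits
H(T) = -[(3/4)·log₂(3/4) + (1/4)·log₂(1/4)]
  = 0.3113 + 0.5000
  = 0.8113 bits
H(S,T) = -[(9/16)·log₂(9/16) + (1/4)·log₂(1/4) + (3/16)·log₂(3/16)]
  = 0.4669 + 0.5000 + 0.4528
  = 1.4197 bits

I(S;T) = H(S) + H(T) - H(S,T)
  = 1.4197 + 0.8113 - 1.4197
  = 0.8113 bits

min(H(S), H(T)) = min(1.4197, 0.8113) = 0.8113 bits
Since 0.8113 ≤ 0.8113, the bound is satisfied ✓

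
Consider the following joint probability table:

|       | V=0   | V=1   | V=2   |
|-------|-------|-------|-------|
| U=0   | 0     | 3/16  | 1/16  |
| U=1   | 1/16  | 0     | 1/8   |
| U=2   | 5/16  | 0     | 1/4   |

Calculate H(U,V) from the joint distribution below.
H(U,V) = -Σ P(U,V) log₂ P(U,V), summed over the non-zero cells:
H(U,V) = -[(3/16)·log₂(3/16) + (1/16)·log₂(1/16) + (1/16)·log₂(1/16) + (1/8)·log₂(1/8) + (5/16)·log₂(5/16) + (1/4)·log₂(1/4)]
  = 0.4528 + 0.2500 + 0.2500 + 0.3750 + 0.5244 + 0.5000
  = 2.3522 bits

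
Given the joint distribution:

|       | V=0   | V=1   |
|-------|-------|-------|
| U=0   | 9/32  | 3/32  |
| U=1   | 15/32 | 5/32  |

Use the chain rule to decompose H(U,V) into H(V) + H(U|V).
By the chain rule: H(U,V) = H(V) + H(U|V)

Marginal P(V) (column sums):
  P(V=0) = 9/32 + 15/32 = 3/4
  P(V=1) = 3/32 + 5/32 = 1/4
H(V) = -[(3/4)·log₂(3/4) + (1/4)·log₂(1/4)]
  = 0.3113 + 0.5000
  = 0.8113 bits
H(U|V) = -Σ P(U,V)·log₂ P(U|V), where P(U|V) = P(U,V) / P(V)
  (U=0,V=0): P(U|V) = (9/32)/(3/4) = 3/8;  -(9/32)·log₂(3/8) = 0.3980
  (U=0,V=1): P(U|V) = (3/32)/(1/4) = 3/8;  -(3/32)·log₂(3/8) = 0.1327
  (U=1,V=0): P(U|V) = (15/32)/(3/4) = 5/8;  -(15/32)·log₂(5/8) = 0.3178
  (U=1,V=1): P(U|V) = (5/32)/(1/4) = 5/8;  -(5/32)·log₂(5/8) = 0.1059
H(U|V) = 0.3980 + 0.1327 + 0.3178 + 0.1059
  = 0.9544 bits

H(U,V) = H(V) + H(U|V) = 0.8113 + 0.9544 = 1.7657 bits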